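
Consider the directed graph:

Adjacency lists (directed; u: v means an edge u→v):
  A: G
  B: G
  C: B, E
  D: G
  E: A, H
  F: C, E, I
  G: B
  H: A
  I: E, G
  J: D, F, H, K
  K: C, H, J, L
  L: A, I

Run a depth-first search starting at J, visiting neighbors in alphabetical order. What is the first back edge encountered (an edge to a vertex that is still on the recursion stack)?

DFS from J (visiting neighbors in alphabetical order); mark gray on enter, black on exit:
J gray
  D gray
    G gray
      B gray
        B→G: G is gray → back edge
First back edge: B → G.

B->G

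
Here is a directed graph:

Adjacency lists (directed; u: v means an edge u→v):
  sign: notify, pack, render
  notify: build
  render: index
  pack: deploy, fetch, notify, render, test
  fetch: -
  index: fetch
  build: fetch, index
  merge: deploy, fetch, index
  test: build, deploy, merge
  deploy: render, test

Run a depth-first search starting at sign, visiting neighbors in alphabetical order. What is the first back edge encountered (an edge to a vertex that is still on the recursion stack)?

test→deploy

DFS from sign (visiting neighbors in alphabetical order); mark gray on enter, black on exit:
sign gray
  notify gray
    build gray
      fetch gray
      fetch black
      index gray
        index→fetch: fetch black — skip
      index black
    build black
  notify black
  pack gray
    deploy gray
      render gray
        render→index: index black — skip
      render black
      test gray
        test→build: build black — skip
        test→deploy: deploy is gray → back edge
First back edge: test → deploy.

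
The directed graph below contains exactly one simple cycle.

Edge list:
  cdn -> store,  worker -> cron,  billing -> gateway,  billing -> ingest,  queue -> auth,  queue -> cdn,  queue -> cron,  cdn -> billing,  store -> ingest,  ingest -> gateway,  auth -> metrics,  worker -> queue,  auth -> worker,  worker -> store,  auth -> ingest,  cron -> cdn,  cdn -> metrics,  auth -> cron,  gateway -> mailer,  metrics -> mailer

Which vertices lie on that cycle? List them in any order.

auth, queue, worker

DFS with gray/black marking from queue:
queue gray
  cdn gray
    store gray
      ingest gray
        gateway gray
          mailer gray
          mailer black
        gateway black
      ingest black
    store black
    metrics gray
      metrics→mailer: mailer black — skip
    metrics black
    billing gray
      billing→ingest: ingest black — skip
      billing→gateway: gateway black — skip
    billing black
  cdn black
  auth gray
    cron gray
      cron→cdn: cdn black — skip
    cron black
    worker gray
      worker→store: store black — skip
      worker→cron: cron black — skip
      worker→queue: queue is gray → back edge
Back edge closes the cycle queue → auth → worker → queue; its vertices are {auth, queue, worker}.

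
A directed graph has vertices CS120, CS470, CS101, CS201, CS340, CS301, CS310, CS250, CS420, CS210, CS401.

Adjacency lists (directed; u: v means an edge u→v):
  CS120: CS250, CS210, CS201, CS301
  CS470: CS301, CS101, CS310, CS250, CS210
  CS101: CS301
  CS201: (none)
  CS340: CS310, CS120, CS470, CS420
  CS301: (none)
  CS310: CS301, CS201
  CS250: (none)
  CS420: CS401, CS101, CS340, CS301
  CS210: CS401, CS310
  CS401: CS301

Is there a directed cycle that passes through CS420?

Yes

CS420 is on a cycle iff CS420 can reach itself via ≥1 edge.
CS420 → CS340 → CS420 — yes.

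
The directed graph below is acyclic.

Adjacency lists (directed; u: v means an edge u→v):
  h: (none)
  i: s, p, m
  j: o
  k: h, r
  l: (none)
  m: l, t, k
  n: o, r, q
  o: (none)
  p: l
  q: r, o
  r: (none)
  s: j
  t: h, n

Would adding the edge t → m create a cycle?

Adding t→m creates a cycle iff m can already reach t.
Path from m: m → t.
So m → … → t → m is a cycle.

Yes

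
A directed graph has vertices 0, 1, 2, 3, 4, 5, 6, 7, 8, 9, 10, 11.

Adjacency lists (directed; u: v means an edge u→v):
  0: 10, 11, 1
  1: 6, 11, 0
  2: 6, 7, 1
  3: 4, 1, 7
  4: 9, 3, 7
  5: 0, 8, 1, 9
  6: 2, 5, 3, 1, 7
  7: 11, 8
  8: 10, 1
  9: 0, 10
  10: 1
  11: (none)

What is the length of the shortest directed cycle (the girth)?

2

For each vertex v, BFS finds the shortest path from v back to v.
The shortest such closed walk is 6 → 1 → 6, length 2.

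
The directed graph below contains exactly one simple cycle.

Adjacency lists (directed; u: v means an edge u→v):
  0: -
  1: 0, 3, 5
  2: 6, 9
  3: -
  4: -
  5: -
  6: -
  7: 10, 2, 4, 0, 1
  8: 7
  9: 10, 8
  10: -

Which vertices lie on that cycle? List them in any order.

DFS with gray/black marking from 7:
7 gray
  10 gray
  10 black
  2 gray
    6 gray
    6 black
    9 gray
      9→10: 10 black — skip
      8 gray
        8→7: 7 is gray → back edge
Back edge closes the cycle 7 → 2 → 9 → 8 → 7; its vertices are {2, 7, 8, 9}.

2, 7, 8, 9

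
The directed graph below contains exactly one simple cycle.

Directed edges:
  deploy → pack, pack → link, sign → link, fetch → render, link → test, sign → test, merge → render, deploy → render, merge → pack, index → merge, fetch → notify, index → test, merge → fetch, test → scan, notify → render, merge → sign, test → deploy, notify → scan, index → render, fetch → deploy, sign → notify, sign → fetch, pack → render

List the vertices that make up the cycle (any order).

link, pack, test, deploy

DFS with gray/black marking from pack:
pack gray
  render gray
  render black
  link gray
    test gray
      scan gray
      scan black
      deploy gray
        deploy→render: render black — skip
        deploy→pack: pack is gray → back edge
Back edge closes the cycle pack → link → test → deploy → pack; its vertices are {link, pack, test, deploy}.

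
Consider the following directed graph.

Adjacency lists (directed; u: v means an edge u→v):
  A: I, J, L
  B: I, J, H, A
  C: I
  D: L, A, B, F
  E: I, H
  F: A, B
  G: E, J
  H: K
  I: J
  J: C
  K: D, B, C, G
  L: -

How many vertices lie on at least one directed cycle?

A vertex is on a directed cycle iff it belongs to a strongly connected component of size ≥ 2 (or has a self-loop).
The vertices on cycles are {B, C, D, E, F, G, H, I, J, K} — 10 in total.

10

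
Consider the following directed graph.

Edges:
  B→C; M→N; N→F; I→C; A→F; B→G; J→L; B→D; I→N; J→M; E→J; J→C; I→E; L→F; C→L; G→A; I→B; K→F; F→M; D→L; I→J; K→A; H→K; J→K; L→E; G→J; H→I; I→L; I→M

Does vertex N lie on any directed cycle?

N is on a cycle iff N can reach itself via ≥1 edge.
N → F → M → N — yes.

Yes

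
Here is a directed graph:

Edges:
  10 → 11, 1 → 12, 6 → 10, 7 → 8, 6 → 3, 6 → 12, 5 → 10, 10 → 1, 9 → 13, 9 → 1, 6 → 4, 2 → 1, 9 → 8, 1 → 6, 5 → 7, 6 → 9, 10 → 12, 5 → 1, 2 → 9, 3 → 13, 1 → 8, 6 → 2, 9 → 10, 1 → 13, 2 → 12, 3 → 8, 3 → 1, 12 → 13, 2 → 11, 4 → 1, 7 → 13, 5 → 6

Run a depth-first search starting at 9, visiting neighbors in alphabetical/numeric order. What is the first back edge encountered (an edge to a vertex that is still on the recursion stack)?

DFS from 9 (visiting neighbors in alphabetical/numeric order); mark gray on enter, black on exit:
9 gray
  1 gray
    6 gray
      2 gray
        2→1: 1 is gray → back edge
First back edge: 2 → 1.

2->1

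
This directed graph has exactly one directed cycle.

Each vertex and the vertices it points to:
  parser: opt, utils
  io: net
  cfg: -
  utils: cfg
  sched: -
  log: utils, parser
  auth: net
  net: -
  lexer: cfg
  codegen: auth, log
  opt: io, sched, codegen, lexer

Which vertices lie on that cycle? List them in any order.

log, opt, parser, codegen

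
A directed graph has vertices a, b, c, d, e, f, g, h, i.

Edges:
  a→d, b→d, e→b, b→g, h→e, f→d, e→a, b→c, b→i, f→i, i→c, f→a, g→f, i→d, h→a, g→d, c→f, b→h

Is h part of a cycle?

Yes

h is on a cycle iff h can reach itself via ≥1 edge.
h → e → b → h — yes.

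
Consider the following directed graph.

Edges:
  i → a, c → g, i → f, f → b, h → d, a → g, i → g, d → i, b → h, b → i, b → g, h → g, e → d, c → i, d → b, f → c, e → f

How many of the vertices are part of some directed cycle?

A vertex is on a directed cycle iff it belongs to a strongly connected component of size ≥ 2 (or has a self-loop).
The vertices on cycles are {b, c, d, f, h, i} — 6 in total.

6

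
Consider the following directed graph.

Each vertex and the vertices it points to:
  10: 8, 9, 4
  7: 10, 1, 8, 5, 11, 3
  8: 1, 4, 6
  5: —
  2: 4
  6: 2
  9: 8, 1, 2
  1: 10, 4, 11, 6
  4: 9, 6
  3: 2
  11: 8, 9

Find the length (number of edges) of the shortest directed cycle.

For each vertex v, BFS finds the shortest path from v back to v.
The shortest such closed walk is 10 → 9 → 1 → 10, length 3.

3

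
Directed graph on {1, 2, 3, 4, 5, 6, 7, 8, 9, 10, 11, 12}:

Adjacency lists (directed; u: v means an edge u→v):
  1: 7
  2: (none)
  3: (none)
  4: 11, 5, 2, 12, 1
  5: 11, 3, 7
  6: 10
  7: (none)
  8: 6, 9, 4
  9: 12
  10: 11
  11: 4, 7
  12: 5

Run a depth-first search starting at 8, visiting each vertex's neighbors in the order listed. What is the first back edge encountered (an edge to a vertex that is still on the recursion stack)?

4→11

DFS from 8 (visiting each vertex's neighbors in the order listed); mark gray on enter, black on exit:
8 gray
  6 gray
    10 gray
      11 gray
        4 gray
          4→11: 11 is gray → back edge
First back edge: 4 → 11.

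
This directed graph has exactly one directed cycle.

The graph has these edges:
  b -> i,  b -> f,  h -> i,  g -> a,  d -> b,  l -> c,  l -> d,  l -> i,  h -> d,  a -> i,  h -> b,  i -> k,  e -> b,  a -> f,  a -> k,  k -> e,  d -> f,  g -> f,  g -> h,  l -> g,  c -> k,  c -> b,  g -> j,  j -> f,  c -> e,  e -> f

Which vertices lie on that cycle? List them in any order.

b, e, i, k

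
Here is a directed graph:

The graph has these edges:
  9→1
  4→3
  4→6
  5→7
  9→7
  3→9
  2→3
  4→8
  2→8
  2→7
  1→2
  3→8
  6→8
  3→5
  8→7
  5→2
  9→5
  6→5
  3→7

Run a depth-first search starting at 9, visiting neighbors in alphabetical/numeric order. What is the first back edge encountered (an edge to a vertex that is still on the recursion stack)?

DFS from 9 (visiting neighbors in alphabetical/numeric order); mark gray on enter, black on exit:
9 gray
  1 gray
    2 gray
      3 gray
        5 gray
          5→2: 2 is gray → back edge
First back edge: 5 → 2.

5→2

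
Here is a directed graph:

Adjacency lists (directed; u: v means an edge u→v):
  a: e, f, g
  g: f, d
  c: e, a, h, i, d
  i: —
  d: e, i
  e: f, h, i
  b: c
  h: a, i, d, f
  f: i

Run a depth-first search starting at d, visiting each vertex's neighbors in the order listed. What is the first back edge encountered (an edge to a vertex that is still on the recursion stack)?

DFS from d (visiting each vertex's neighbors in the order listed); mark gray on enter, black on exit:
d gray
  e gray
    f gray
      i gray
      i black
    f black
    h gray
      a gray
        a→e: e is gray → back edge
First back edge: a → e.

a→e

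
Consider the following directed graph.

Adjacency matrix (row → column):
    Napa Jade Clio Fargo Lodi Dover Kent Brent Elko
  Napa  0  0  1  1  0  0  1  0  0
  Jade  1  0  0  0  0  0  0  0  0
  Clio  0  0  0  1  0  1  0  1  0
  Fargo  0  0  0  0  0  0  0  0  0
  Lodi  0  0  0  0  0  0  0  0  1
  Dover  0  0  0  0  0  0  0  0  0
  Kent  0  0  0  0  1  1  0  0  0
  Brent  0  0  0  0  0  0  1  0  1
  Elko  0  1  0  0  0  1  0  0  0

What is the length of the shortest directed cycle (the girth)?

5

For each vertex v, BFS finds the shortest path from v back to v.
The shortest such closed walk is Napa → Kent → Lodi → Elko → Jade → Napa, length 5.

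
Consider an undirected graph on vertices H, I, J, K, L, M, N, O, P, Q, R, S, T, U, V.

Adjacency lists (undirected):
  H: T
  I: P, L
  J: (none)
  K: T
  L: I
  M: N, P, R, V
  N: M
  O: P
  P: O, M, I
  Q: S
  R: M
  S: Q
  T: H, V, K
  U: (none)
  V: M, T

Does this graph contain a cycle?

No

DFS, tracking each vertex's parent; an edge to a visited non-parent vertex closes a cycle.
Start from T:
visit T (parent –)
  visit H (parent T)
    H–T: parent, skip
  visit V (parent T)
    visit M (parent V)
      visit N (parent M)
        N–M: parent, skip
      visit P (parent M)
        visit O (parent P)
          O–P: parent, skip
        P–M: parent, skip
        visit I (parent P)
          I–P: parent, skip
          visit L (parent I)
            L–I: parent, skip
      visit R (parent M)
        R–M: parent, skip
      M–V: parent, skip
    V–T: parent, skip
  visit K (parent T)
    K–T: parent, skip
visit J (parent –)
visit Q (parent –)
  visit S (parent Q)
    S–Q: parent, skip
visit U (parent –)
No non-parent visited neighbor found — the graph is a forest.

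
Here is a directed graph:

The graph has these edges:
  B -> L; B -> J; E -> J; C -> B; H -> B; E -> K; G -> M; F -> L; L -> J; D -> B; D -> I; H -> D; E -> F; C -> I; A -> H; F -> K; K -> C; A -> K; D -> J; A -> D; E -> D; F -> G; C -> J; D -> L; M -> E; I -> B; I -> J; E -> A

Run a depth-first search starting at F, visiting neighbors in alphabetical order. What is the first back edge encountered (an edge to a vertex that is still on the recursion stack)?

DFS from F (visiting neighbors in alphabetical order); mark gray on enter, black on exit:
F gray
  G gray
    M gray
      E gray
        A gray
          D gray
            B gray
              J gray
              J black
              L gray
                L→J: J black — skip
              L black
            B black
            I gray
              I→B: B black — skip
              I→J: J black — skip
            I black
            D→J: J black — skip
            D→L: L black — skip
          D black
          H gray
            H→B: B black — skip
            H→D: D black — skip
          H black
          K gray
            C gray
              C→B: B black — skip
              C→I: I black — skip
              C→J: J black — skip
            C black
          K black
        A black
        E→D: D black — skip
        E→F: F is gray → back edge
First back edge: E → F.

E->F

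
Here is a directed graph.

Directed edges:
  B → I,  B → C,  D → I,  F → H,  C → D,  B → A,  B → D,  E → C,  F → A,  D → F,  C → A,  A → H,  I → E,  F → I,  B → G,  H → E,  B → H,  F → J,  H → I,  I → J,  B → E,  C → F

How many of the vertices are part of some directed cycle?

A vertex is on a directed cycle iff it belongs to a strongly connected component of size ≥ 2 (or has a self-loop).
The vertices on cycles are {A, C, D, E, F, H, I} — 7 in total.

7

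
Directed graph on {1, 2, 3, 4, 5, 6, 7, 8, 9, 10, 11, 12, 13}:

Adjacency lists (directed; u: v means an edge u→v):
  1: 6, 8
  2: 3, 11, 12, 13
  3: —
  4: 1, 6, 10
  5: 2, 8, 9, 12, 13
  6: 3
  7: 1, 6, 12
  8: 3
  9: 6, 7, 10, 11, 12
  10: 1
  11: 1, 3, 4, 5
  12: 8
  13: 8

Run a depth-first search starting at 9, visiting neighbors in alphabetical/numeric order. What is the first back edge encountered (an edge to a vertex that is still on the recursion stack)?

2->11

DFS from 9 (visiting neighbors in alphabetical/numeric order); mark gray on enter, black on exit:
9 gray
  6 gray
    3 gray
    3 black
  6 black
  7 gray
    1 gray
      1→6: 6 black — skip
      8 gray
        8→3: 3 black — skip
      8 black
    1 black
    7→6: 6 black — skip
    12 gray
      12→8: 8 black — skip
    12 black
  7 black
  10 gray
    10→1: 1 black — skip
  10 black
  11 gray
    11→1: 1 black — skip
    11→3: 3 black — skip
    4 gray
      4→1: 1 black — skip
      4→6: 6 black — skip
      4→10: 10 black — skip
    4 black
    5 gray
      2 gray
        2→3: 3 black — skip
        2→11: 11 is gray → back edge
First back edge: 2 → 11.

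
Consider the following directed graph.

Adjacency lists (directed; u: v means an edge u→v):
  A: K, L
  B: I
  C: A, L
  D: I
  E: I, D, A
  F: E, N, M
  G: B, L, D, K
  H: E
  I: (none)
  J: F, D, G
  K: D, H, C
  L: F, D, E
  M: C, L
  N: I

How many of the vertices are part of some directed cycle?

8

A vertex is on a directed cycle iff it belongs to a strongly connected component of size ≥ 2 (or has a self-loop).
The vertices on cycles are {A, C, E, F, H, K, L, M} — 8 in total.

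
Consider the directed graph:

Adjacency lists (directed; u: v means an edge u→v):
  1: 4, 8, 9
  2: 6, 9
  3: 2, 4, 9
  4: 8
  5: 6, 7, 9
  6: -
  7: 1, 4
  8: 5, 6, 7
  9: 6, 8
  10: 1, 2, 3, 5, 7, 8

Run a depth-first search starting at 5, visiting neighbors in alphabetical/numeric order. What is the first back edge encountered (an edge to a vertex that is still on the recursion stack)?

DFS from 5 (visiting neighbors in alphabetical/numeric order); mark gray on enter, black on exit:
5 gray
  6 gray
  6 black
  7 gray
    1 gray
      4 gray
        8 gray
          8→5: 5 is gray → back edge
First back edge: 8 → 5.

8->5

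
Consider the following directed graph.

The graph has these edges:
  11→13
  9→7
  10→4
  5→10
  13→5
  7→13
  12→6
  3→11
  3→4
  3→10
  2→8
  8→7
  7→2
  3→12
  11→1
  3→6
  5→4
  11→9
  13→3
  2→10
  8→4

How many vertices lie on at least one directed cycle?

A vertex is on a directed cycle iff it belongs to a strongly connected component of size ≥ 2 (or has a self-loop).
The vertices on cycles are {2, 3, 7, 8, 9, 11, 13} — 7 in total.

7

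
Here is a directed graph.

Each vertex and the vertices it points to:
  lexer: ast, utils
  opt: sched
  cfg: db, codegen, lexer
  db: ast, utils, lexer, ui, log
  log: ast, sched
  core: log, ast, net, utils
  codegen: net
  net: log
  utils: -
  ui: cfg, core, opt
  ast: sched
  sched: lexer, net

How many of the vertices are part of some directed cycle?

A vertex is on a directed cycle iff it belongs to a strongly connected component of size ≥ 2 (or has a self-loop).
The vertices on cycles are {db, ui, ast, cfg, log, net, lexer, sched} — 8 in total.

8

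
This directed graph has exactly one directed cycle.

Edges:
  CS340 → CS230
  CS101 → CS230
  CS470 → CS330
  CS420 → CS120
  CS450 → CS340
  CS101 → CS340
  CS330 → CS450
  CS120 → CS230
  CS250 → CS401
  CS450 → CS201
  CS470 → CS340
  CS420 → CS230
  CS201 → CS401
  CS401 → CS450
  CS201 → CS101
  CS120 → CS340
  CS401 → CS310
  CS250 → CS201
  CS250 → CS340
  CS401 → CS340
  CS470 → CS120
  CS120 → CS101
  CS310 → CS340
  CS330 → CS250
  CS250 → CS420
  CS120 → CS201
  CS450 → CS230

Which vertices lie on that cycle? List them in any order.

CS201, CS401, CS450

DFS with gray/black marking from CS401:
CS401 gray
  CS310 gray
    CS340 gray
      CS230 gray
      CS230 black
    CS340 black
  CS310 black
  CS401→CS340: CS340 black — skip
  CS450 gray
    CS450→CS230: CS230 black — skip
    CS450→CS340: CS340 black — skip
    CS201 gray
      CS201→CS401: CS401 is gray → back edge
Back edge closes the cycle CS401 → CS450 → CS201 → CS401; its vertices are {CS201, CS401, CS450}.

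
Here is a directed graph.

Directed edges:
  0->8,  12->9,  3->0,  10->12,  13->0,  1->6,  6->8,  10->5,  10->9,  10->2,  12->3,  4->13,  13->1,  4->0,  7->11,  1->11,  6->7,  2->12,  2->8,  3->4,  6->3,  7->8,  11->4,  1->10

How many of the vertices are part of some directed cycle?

A vertex is on a directed cycle iff it belongs to a strongly connected component of size ≥ 2 (or has a self-loop).
The vertices on cycles are {1, 2, 3, 4, 6, 7, 10, 11, 12, 13} — 10 in total.

10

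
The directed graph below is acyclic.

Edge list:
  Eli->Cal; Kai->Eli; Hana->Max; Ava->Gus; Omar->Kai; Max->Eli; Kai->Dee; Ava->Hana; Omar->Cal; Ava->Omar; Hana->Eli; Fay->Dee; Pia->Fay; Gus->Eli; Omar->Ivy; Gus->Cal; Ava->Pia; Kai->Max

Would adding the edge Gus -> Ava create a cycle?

Yes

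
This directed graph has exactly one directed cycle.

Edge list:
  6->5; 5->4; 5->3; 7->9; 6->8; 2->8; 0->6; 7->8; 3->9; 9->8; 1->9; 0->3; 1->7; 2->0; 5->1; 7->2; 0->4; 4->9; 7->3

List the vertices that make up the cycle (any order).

0, 1, 2, 5, 6, 7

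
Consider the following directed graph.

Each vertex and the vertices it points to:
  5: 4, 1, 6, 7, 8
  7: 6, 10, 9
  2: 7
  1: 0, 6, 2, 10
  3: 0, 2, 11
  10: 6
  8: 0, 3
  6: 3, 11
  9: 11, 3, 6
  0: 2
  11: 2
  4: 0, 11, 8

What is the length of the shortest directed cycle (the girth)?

For each vertex v, BFS finds the shortest path from v back to v.
The shortest such closed walk is 7 → 6 → 3 → 2 → 7, length 4.

4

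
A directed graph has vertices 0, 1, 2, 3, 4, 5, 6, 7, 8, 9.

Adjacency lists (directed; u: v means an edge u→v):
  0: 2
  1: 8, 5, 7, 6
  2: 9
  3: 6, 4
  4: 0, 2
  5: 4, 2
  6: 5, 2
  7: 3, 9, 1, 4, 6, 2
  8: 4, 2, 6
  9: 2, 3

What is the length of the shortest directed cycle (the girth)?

2

For each vertex v, BFS finds the shortest path from v back to v.
The shortest such closed walk is 1 → 7 → 1, length 2.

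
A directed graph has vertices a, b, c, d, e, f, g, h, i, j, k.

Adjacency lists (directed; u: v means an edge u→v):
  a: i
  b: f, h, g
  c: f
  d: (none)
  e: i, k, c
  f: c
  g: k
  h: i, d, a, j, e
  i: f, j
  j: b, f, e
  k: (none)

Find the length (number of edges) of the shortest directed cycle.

For each vertex v, BFS finds the shortest path from v back to v.
The shortest such closed walk is c → f → c, length 2.

2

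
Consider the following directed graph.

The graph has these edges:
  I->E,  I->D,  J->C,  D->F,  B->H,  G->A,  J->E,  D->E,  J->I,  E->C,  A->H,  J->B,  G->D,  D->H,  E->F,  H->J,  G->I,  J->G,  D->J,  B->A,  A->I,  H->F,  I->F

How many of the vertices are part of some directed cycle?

7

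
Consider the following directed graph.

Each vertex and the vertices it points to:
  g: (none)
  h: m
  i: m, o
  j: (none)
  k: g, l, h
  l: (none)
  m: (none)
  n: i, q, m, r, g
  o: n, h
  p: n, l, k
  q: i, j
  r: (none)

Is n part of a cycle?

Yes

n is on a cycle iff n can reach itself via ≥1 edge.
n → i → o → n — yes.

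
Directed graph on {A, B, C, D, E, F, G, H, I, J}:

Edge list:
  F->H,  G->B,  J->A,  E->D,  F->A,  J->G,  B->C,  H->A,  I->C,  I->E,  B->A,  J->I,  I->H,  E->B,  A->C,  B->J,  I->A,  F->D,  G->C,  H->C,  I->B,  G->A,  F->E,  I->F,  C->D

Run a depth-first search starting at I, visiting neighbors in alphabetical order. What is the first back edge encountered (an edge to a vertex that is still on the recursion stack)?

G→B

DFS from I (visiting neighbors in alphabetical order); mark gray on enter, black on exit:
I gray
  A gray
    C gray
      D gray
      D black
    C black
  A black
  B gray
    B→A: A black — skip
    B→C: C black — skip
    J gray
      J→A: A black — skip
      G gray
        G→A: A black — skip
        G→B: B is gray → back edge
First back edge: G → B.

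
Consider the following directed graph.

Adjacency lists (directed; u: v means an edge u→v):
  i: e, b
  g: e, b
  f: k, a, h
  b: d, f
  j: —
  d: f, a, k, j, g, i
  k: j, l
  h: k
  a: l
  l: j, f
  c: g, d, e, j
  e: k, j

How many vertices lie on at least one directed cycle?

9

A vertex is on a directed cycle iff it belongs to a strongly connected component of size ≥ 2 (or has a self-loop).
The vertices on cycles are {a, b, d, f, g, h, i, k, l} — 9 in total.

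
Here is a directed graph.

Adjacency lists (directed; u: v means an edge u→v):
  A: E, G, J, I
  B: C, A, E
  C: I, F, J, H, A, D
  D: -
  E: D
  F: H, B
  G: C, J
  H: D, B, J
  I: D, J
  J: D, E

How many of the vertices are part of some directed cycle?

A vertex is on a directed cycle iff it belongs to a strongly connected component of size ≥ 2 (or has a self-loop).
The vertices on cycles are {A, B, C, F, G, H} — 6 in total.

6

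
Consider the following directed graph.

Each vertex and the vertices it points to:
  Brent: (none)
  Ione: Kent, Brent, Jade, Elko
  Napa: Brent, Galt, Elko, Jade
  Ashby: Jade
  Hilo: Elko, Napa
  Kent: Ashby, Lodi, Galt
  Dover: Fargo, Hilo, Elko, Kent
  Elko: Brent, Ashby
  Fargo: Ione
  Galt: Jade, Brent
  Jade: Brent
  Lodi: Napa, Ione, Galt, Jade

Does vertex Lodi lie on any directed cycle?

Lodi is on a cycle iff Lodi can reach itself via ≥1 edge.
Lodi → Ione → Kent → Lodi — yes.

Yes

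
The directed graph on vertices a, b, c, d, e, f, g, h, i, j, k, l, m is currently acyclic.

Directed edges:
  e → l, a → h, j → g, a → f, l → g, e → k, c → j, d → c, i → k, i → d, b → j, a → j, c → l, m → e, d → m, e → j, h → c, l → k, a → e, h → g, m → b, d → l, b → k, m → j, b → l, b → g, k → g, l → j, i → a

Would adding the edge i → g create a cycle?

No

Adding i→g creates a cycle iff g can already reach i.
Explore from g: no path reaches i. The graph stays acyclic.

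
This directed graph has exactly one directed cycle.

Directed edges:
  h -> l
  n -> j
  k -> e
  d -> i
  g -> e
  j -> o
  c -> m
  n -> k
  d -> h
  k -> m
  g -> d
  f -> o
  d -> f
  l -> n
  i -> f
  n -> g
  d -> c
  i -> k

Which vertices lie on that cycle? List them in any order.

d, g, h, l, n

DFS with gray/black marking from n:
n gray
  g gray
    d gray
      f gray
        o gray
        o black
      f black
      c gray
        m gray
        m black
      c black
      i gray
        i→f: f black — skip
        k gray
          k→m: m black — skip
          e gray
          e black
        k black
      i black
      h gray
        l gray
          l→n: n is gray → back edge
Back edge closes the cycle n → g → d → h → l → n; its vertices are {d, g, h, l, n}.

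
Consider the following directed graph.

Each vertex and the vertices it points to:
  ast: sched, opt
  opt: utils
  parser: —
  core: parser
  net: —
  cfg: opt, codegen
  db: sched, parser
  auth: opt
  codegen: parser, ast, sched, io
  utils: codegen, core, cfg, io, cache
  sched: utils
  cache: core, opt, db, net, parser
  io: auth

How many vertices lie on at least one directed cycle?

A vertex is on a directed cycle iff it belongs to a strongly connected component of size ≥ 2 (or has a self-loop).
The vertices on cycles are {db, io, ast, cfg, opt, auth, cache, sched, utils, codegen} — 10 in total.

10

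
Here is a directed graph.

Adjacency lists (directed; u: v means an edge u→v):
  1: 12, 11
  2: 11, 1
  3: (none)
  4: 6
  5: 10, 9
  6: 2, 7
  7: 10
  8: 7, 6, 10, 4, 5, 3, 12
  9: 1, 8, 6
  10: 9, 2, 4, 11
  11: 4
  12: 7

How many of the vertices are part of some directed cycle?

11

A vertex is on a directed cycle iff it belongs to a strongly connected component of size ≥ 2 (or has a self-loop).
The vertices on cycles are {1, 2, 4, 5, 6, 7, 8, 9, 10, 11, 12} — 11 in total.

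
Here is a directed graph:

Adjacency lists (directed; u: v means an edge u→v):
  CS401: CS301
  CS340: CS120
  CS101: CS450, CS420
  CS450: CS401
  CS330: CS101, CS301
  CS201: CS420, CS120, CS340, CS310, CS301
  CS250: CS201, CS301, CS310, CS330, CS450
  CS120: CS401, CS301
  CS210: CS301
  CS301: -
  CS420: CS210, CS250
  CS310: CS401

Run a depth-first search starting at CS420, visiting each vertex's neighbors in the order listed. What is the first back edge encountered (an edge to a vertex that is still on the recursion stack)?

DFS from CS420 (visiting each vertex's neighbors in the order listed); mark gray on enter, black on exit:
CS420 gray
  CS210 gray
    CS301 gray
    CS301 black
  CS210 black
  CS250 gray
    CS201 gray
      CS201→CS420: CS420 is gray → back edge
First back edge: CS201 → CS420.

CS201->CS420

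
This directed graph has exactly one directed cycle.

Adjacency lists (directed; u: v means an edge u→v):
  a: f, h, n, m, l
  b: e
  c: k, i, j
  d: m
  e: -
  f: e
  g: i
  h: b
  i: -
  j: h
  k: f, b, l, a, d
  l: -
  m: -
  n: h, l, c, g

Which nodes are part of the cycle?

a, c, k, n

DFS with gray/black marking from c:
c gray
  k gray
    f gray
      e gray
      e black
    f black
    b gray
      b→e: e black — skip
    b black
    l gray
    l black
    a gray
      a→f: f black — skip
      h gray
        h→b: b black — skip
      h black
      n gray
        n→h: h black — skip
        n→l: l black — skip
        n→c: c is gray → back edge
Back edge closes the cycle c → k → a → n → c; its vertices are {a, c, k, n}.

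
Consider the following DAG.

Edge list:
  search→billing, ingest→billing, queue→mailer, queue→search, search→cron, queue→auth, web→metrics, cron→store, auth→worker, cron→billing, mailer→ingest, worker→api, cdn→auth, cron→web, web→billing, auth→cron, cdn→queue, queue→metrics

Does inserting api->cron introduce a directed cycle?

No

Adding api→cron creates a cycle iff cron can already reach api.
Explore from cron: no path reaches api. The graph stays acyclic.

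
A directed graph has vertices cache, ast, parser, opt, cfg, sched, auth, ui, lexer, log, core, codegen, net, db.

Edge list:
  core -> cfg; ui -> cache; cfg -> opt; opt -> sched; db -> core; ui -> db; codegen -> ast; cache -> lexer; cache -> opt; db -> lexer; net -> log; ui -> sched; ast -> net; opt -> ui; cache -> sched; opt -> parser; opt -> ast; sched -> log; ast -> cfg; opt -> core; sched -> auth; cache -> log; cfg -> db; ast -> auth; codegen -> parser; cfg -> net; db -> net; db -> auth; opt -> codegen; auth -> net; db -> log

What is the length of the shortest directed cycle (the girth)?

3

For each vertex v, BFS finds the shortest path from v back to v.
The shortest such closed walk is opt → ast → cfg → opt, length 3.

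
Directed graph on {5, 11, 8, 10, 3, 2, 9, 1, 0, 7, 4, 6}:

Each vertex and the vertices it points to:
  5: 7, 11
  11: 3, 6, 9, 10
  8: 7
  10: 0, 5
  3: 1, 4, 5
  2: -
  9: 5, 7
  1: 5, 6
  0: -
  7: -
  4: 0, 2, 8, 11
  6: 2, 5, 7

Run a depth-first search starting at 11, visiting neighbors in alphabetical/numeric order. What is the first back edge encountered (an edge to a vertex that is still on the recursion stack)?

DFS from 11 (visiting neighbors in alphabetical/numeric order); mark gray on enter, black on exit:
11 gray
  3 gray
    1 gray
      5 gray
        7 gray
        7 black
        5→11: 11 is gray → back edge
First back edge: 5 → 11.

5→11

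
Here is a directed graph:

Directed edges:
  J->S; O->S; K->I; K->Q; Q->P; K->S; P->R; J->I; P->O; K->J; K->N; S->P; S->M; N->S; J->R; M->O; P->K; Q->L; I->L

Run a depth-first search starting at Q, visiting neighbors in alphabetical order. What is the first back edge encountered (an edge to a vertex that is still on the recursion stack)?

DFS from Q (visiting neighbors in alphabetical order); mark gray on enter, black on exit:
Q gray
  L gray
  L black
  P gray
    K gray
      I gray
        I→L: L black — skip
      I black
      J gray
        J→I: I black — skip
        R gray
        R black
        S gray
          M gray
            O gray
              O→S: S is gray → back edge
First back edge: O → S.

O->S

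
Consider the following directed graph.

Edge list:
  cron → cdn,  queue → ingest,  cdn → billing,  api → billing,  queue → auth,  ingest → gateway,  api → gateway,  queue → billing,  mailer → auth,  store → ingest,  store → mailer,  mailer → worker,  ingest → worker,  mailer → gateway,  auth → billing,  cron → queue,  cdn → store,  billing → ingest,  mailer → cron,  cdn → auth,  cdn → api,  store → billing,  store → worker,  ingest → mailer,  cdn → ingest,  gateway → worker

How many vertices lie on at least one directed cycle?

9

A vertex is on a directed cycle iff it belongs to a strongly connected component of size ≥ 2 (or has a self-loop).
The vertices on cycles are {api, cdn, auth, cron, queue, store, ingest, mailer, billing} — 9 in total.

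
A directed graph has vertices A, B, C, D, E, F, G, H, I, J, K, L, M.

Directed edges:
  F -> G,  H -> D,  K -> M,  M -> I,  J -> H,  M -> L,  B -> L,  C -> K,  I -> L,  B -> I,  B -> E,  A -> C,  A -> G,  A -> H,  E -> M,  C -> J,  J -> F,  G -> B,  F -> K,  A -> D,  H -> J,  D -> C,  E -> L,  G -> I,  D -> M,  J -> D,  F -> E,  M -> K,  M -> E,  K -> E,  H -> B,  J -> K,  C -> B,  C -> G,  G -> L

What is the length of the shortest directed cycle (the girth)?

For each vertex v, BFS finds the shortest path from v back to v.
The shortest such closed walk is H → J → H, length 2.

2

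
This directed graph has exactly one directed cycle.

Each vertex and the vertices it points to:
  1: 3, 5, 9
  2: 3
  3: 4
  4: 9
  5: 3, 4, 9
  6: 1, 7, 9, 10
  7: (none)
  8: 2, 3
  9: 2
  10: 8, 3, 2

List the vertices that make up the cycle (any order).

2, 3, 4, 9

DFS with gray/black marking from 9:
9 gray
  2 gray
    3 gray
      4 gray
        4→9: 9 is gray → back edge
Back edge closes the cycle 9 → 2 → 3 → 4 → 9; its vertices are {2, 3, 4, 9}.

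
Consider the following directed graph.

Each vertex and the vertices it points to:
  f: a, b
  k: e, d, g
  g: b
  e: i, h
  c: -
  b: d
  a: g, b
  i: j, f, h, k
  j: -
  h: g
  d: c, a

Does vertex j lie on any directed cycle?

j lies on a cycle iff there is a path from j back to itself.
Exploring from j, it never reaches itself; equivalently, its strongly connected component is a singleton.

No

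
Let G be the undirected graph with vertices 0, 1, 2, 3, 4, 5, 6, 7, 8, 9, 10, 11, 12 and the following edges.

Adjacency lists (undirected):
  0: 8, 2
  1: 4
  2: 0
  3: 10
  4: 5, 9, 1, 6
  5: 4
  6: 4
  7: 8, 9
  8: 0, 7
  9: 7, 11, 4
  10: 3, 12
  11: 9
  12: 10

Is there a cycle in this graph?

DFS, tracking each vertex's parent; an edge to a visited non-parent vertex closes a cycle.
Start from 12:
visit 12 (parent –)
  visit 10 (parent 12)
    visit 3 (parent 10)
      3–10: parent, skip
    10–12: parent, skip
visit 0 (parent –)
  visit 8 (parent 0)
    8–0: parent, skip
    visit 7 (parent 8)
      7–8: parent, skip
      visit 9 (parent 7)
        9–7: parent, skip
        visit 11 (parent 9)
          11–9: parent, skip
        visit 4 (parent 9)
          visit 5 (parent 4)
            5–4: parent, skip
          4–9: parent, skip
          visit 1 (parent 4)
            1–4: parent, skip
          visit 6 (parent 4)
            6–4: parent, skip
  visit 2 (parent 0)
    2–0: parent, skip
No non-parent visited neighbor found — the graph is a forest.

No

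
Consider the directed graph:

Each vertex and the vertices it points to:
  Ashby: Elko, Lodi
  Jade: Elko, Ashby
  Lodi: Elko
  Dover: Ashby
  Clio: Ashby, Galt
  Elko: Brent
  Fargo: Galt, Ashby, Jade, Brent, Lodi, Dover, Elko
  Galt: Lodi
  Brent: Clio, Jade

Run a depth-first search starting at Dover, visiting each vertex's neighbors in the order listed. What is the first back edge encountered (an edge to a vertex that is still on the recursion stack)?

Clio→Ashby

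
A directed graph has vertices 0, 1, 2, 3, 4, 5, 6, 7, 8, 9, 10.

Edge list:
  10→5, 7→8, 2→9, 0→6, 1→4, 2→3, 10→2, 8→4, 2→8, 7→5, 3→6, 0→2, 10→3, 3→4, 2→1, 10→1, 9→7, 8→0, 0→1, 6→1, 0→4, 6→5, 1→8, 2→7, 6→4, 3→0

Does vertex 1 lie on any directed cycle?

Yes

1 is on a cycle iff 1 can reach itself via ≥1 edge.
1 → 8 → 0 → 1 — yes.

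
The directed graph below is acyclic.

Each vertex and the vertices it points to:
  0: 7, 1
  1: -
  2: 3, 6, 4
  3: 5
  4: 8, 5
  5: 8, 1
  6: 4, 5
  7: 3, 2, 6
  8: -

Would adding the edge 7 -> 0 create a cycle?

Yes

Adding 7→0 creates a cycle iff 0 can already reach 7.
Path from 0: 0 → 7.
So 0 → … → 7 → 0 is a cycle.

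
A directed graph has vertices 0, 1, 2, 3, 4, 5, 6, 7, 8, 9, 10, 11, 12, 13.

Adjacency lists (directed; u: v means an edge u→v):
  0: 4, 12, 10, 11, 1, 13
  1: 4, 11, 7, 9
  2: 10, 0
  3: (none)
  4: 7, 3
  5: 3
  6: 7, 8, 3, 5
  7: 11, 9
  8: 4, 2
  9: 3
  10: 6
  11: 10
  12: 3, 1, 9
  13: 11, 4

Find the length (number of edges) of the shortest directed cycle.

For each vertex v, BFS finds the shortest path from v back to v.
The shortest such closed walk is 8 → 2 → 10 → 6 → 8, length 4.

4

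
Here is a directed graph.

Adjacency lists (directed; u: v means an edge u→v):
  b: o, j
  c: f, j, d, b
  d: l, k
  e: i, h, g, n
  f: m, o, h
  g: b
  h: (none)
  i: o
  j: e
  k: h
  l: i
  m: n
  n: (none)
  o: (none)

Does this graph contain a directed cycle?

Yes

DFS with white/gray/black marking, starting from h:
h gray
h black
b gray
  o gray
  o black
  j gray
    e gray
      i gray
        i→o: o black — skip
      i black
      e→h: h black — skip
      g gray
        g→b: b is gray → back edge
Back edge found, so a cycle exists: b → j → e → g → b.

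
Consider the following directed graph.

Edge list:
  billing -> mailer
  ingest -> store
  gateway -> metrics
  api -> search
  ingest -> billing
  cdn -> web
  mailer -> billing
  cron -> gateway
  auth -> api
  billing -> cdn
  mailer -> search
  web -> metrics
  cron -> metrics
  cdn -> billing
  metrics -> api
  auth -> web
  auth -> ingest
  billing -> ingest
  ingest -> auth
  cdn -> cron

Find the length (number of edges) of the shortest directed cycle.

2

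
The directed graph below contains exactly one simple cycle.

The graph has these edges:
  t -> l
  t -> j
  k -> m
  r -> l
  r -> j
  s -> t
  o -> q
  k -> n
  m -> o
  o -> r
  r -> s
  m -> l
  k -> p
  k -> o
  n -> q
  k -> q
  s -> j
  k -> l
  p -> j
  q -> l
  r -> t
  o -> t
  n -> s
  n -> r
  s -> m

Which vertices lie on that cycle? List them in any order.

m, o, r, s

DFS with gray/black marking from o:
o gray
  t gray
    l gray
    l black
    j gray
    j black
  t black
  q gray
    q→l: l black — skip
  q black
  r gray
    s gray
      s→j: j black — skip
      s→t: t black — skip
      m gray
        m→l: l black — skip
        m→o: o is gray → back edge
Back edge closes the cycle o → r → s → m → o; its vertices are {m, o, r, s}.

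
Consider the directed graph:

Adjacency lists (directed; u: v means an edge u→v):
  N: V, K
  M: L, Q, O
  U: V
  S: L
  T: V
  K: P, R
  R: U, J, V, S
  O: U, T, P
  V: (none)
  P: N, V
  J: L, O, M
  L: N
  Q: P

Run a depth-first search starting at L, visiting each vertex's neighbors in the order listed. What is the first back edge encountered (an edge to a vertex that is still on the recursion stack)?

P->N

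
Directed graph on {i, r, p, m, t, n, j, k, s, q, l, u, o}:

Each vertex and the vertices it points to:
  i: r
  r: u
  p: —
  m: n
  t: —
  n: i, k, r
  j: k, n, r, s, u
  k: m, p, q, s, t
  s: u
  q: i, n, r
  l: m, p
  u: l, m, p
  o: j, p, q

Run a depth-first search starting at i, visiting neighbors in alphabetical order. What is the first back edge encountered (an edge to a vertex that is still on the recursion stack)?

DFS from i (visiting neighbors in alphabetical order); mark gray on enter, black on exit:
i gray
  r gray
    u gray
      l gray
        m gray
          n gray
            n→i: i is gray → back edge
First back edge: n → i.

n→i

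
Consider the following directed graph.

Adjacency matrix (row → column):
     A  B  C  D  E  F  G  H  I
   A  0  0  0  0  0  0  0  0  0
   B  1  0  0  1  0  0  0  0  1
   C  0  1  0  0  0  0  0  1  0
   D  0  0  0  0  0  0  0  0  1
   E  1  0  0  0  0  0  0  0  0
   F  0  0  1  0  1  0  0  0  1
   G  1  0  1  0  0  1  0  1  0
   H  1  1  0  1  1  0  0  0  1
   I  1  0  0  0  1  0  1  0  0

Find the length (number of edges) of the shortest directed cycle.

For each vertex v, BFS finds the shortest path from v back to v.
The shortest such closed walk is G → H → I → G, length 3.

3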